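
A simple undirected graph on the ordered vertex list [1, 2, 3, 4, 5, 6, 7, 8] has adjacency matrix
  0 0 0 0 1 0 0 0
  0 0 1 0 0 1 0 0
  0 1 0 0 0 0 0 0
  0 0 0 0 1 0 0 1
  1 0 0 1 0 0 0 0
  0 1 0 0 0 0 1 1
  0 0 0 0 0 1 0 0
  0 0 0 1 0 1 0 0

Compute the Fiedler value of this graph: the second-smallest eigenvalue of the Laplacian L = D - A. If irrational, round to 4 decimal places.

0.1864

Each diagonal entry of L is the vertex degree and each off-diagonal entry is -1 where an edge is present, 0 otherwise; in the order [1, 2, 3, 4, 5, 6, 7, 8] the diagonal is [1, 2, 1, 2, 2, 3, 1, 2]. The smallest Laplacian eigenvalue is always 0. The next one, lambda_2 = 0.1864, measures how hard the graph is to disconnect: larger values mean better connectivity. The eigenvalues sum to 14, which equals trace(L) = 2|E|.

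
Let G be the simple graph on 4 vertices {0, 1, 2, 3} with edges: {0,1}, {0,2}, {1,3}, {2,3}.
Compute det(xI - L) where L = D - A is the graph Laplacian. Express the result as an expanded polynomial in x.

Reading degrees in the order [0, 1, 2, 3] gives [2, 2, 2, 2]; set D = diag(2, 2, 2, 2) and form L = D - A. L has integer entries, so p(x) = det(xI - L) has integer coefficients. Expanding the determinant yields x^4 - 8x^3 + 20x^2 - 16x. Since p(0) = det(-L) = 0, x divides p(x). By the matrix-tree theorem the graph has (1/4) * product of the nonzero eigenvalues = 4 spanning trees. There is one zero in the spectrum, matching the 1 component.

x^4 - 8x^3 + 20x^2 - 16x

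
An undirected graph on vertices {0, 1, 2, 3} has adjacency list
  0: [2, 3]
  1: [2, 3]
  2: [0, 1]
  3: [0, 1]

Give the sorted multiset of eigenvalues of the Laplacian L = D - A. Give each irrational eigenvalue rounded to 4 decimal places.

[0, 2, 2, 4]

Each diagonal entry of L is the vertex degree and each off-diagonal entry is -1 where an edge is present, 0 otherwise; in the order [0, 1, 2, 3] the diagonal is [2, 2, 2, 2]. The multiplicity of 0 as a Laplacian eigenvalue equals the number of connected components. The largest eigenvalue, 4, is at most the vertex count 4. The eigenvalues sum to 8, which equals trace(L) = 2|E|.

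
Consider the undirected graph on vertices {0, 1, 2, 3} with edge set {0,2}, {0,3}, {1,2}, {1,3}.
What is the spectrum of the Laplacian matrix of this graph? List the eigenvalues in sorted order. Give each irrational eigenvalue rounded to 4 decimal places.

Reading degrees in the order [0, 1, 2, 3] gives [2, 2, 2, 2]; set D = diag(2, 2, 2, 2) and form L = D - A. L is symmetric positive semidefinite, so every eigenvalue is real and nonnegative. By the matrix-tree theorem the graph has (1/4) * product of the nonzero eigenvalues = 4 spanning trees. The largest eigenvalue, 4, is at most the vertex count 4.

[0, 2, 2, 4]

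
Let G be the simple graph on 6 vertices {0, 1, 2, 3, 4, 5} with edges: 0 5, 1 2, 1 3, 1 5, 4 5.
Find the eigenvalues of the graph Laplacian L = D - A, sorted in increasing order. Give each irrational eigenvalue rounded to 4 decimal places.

Each diagonal entry of L is the vertex degree and each off-diagonal entry is -1 where an edge is present, 0 otherwise; in the order [0, 1, 2, 3, 4, 5] the diagonal is [1, 3, 1, 1, 1, 3]. Diagonalising L (or applying a numerical eigensolver to the 6x6 matrix) gives the spectrum above. The single zero eigenvalue shows the graph is connected. There is one zero in the spectrum, matching the 1 component. The largest eigenvalue, 4.5616, is at most the vertex count 6.

[0, 0.4384, 1, 1, 3, 4.5616]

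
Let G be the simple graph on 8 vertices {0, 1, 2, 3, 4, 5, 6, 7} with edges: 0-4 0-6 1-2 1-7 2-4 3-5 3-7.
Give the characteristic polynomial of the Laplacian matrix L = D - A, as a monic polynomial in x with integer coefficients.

x^8 - 14x^7 + 78x^6 - 220x^5 + 330x^4 - 252x^3 + 84x^2 - 8x

With the vertex order [0, 1, 2, 3, 4, 5, 6, 7], the degrees are [2, 2, 2, 2, 2, 1, 1, 2], giving D = diag(2, 2, 2, 2, 2, 1, 1, 2) and L = D - A. Computing det(xI - L) by cofactor expansion (or equivalently via sum-over-permutations) gives x^8 - 14x^7 + 78x^6 - 220x^5 + 330x^4 - 252x^3 + 84x^2 - 8x. The constant term is 0 because L is singular (the all-ones vector lies in its kernel). There is one zero in the spectrum, matching the 1 component.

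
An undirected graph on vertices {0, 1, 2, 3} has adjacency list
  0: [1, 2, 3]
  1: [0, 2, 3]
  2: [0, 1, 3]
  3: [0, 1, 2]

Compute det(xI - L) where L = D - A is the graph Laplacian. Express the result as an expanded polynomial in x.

x^4 - 12x^3 + 48x^2 - 64x

With the vertex order [0, 1, 2, 3], the degrees are [3, 3, 3, 3], giving D = diag(3, 3, 3, 3) and L = D - A. Computing det(xI - L) by cofactor expansion (or equivalently via sum-over-permutations) gives x^4 - 12x^3 + 48x^2 - 64x. The constant term is 0 because L is singular (the all-ones vector lies in its kernel). The eigenvalues sum to 12, which equals trace(L) = 2|E|.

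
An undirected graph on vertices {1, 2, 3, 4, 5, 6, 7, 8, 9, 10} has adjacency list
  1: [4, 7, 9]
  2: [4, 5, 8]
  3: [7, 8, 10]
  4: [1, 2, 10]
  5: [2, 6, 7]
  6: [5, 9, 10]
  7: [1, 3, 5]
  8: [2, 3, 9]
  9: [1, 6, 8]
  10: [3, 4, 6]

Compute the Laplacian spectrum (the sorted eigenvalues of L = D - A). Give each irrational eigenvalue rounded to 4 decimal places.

Reading degrees in the order [1, 2, 3, 4, 5, 6, 7, 8, 9, 10] gives [3, 3, 3, 3, 3, 3, 3, 3, 3, 3]; set D = diag(3, 3, 3, 3, 3, 3, 3, 3, 3, 3) and form L = D - A. Since every row of L sums to 0, the all-ones vector is in the kernel and 0 is an eigenvalue. The single zero eigenvalue shows the graph is connected. There is one zero in the spectrum, matching the 1 component.

[0, 2, 2, 2, 2, 2, 5, 5, 5, 5]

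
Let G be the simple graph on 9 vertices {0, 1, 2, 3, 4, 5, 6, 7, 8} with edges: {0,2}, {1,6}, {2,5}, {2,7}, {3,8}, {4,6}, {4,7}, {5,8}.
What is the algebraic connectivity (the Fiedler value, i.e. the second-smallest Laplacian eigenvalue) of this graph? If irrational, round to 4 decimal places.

0.1506

With the vertex order [0, 1, 2, 3, 4, 5, 6, 7, 8], the degrees are [1, 1, 3, 1, 2, 2, 2, 2, 2], giving D = diag(1, 1, 3, 1, 2, 2, 2, 2, 2) and L = D - A. The sorted Laplacian eigenvalues are [0, 0.1506, 0.4266, 1, 1.4229, 2.1724, 3, 3.4576, 4.3699]; the algebraic connectivity is the second entry, 0.1506. By the matrix-tree theorem the graph has (1/9) * product of the nonzero eigenvalues = 1 spanning tree.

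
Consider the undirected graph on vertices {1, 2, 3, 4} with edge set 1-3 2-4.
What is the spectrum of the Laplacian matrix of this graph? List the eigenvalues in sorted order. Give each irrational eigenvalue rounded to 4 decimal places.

With the vertex order [1, 2, 3, 4], the degrees are [1, 1, 1, 1], giving D = diag(1, 1, 1, 1) and L = D - A. Since every row of L sums to 0, the all-ones vector is in the kernel and 0 is an eigenvalue. The 2 zero eigenvalues correspond to the 2 connected components. The largest eigenvalue, 2, is at most the vertex count 4.

[0, 0, 2, 2]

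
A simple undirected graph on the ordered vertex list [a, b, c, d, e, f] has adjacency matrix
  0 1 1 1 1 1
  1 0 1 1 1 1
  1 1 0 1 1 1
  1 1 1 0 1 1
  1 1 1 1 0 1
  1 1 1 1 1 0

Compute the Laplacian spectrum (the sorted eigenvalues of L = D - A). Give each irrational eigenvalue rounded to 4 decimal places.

With the vertex order [a, b, c, d, e, f], the degrees are [5, 5, 5, 5, 5, 5], giving D = diag(5, 5, 5, 5, 5, 5) and L = D - A. Since every row of L sums to 0, the all-ones vector is in the kernel and 0 is an eigenvalue. The single zero eigenvalue shows the graph is connected. The eigenvalues sum to 30, which equals trace(L) = 2|E|. By the matrix-tree theorem the graph has (1/6) * product of the nonzero eigenvalues = 1296 spanning trees.

[0, 6, 6, 6, 6, 6]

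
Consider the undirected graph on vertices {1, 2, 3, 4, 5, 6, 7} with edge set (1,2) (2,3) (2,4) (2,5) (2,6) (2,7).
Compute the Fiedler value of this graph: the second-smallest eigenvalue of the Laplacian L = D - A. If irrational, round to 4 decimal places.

1

With the vertex order [1, 2, 3, 4, 5, 6, 7], the degrees are [1, 6, 1, 1, 1, 1, 1], giving D = diag(1, 6, 1, 1, 1, 1, 1) and L = D - A. Computing the eigenvalues of L and sorting gives [0, 1, 1, 1, 1, 1, 7]. The Fiedler value lambda_2 = 1 is strictly positive, so the graph is connected.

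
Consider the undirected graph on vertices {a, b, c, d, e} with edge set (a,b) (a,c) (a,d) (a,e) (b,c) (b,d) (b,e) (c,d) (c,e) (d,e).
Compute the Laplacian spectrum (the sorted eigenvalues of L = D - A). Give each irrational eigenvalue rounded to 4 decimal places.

[0, 5, 5, 5, 5]

Each diagonal entry of L is the vertex degree and each off-diagonal entry is -1 where an edge is present, 0 otherwise; in the order [a, b, c, d, e] the diagonal is [4, 4, 4, 4, 4]. L is symmetric positive semidefinite, so every eigenvalue is real and nonnegative. By the matrix-tree theorem the graph has (1/5) * product of the nonzero eigenvalues = 125 spanning trees.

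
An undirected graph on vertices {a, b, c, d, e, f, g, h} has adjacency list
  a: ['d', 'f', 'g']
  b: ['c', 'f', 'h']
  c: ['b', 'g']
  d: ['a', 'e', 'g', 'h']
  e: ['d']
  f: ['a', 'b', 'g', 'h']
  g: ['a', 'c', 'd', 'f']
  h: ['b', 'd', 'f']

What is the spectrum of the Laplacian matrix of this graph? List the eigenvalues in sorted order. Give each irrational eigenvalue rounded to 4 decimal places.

[0, 0.7884, 1.8083, 2.1674, 3.7009, 4.5454, 4.9171, 6.0726]

Reading degrees in the order [a, b, c, d, e, f, g, h] gives [3, 3, 2, 4, 1, 4, 4, 3]; set D = diag(3, 3, 2, 4, 1, 4, 4, 3) and form L = D - A. The multiplicity of 0 as a Laplacian eigenvalue equals the number of connected components. The single zero eigenvalue shows the graph is connected. There is one zero in the spectrum, matching the 1 component.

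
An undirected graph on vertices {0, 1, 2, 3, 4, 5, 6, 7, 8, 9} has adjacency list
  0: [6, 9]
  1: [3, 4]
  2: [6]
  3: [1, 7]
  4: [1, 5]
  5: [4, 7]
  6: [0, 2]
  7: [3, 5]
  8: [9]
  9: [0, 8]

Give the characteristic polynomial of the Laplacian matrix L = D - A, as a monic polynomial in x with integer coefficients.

x^10 - 18x^9 + 136x^8 - 560x^7 + 1365x^6 - 2000x^5 + 1700x^4 - 750x^3 + 125x^2

With the vertex order [0, 1, 2, 3, 4, 5, 6, 7, 8, 9], the degrees are [2, 2, 1, 2, 2, 2, 2, 2, 1, 2], giving D = diag(2, 2, 1, 2, 2, 2, 2, 2, 1, 2) and L = D - A. L has integer entries, so p(x) = det(xI - L) has integer coefficients. Expanding the determinant yields x^10 - 18x^9 + 136x^8 - 560x^7 + 1365x^6 - 2000x^5 + 1700x^4 - 750x^3 + 125x^2. The constant term is 0 because L is singular (the all-ones vector lies in its kernel). The eigenvalues sum to 18, which equals trace(L) = 2|E|. There are 2 zeros in the spectrum, matching the 2 components.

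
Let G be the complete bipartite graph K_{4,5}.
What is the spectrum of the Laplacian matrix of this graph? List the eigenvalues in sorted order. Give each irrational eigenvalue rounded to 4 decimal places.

The graph has 9 vertices and degree multiset [5, 5, 5, 5, 4, 4, 4, 4, 4]; D is the diagonal matrix of degrees and L = D - A. Since every row of L sums to 0, the all-ones vector is in the kernel and 0 is an eigenvalue. The single zero eigenvalue shows the graph is connected. The largest eigenvalue, 9, is at most the vertex count 9. There is one zero in the spectrum, matching the 1 component.

[0, 4, 4, 4, 4, 5, 5, 5, 9]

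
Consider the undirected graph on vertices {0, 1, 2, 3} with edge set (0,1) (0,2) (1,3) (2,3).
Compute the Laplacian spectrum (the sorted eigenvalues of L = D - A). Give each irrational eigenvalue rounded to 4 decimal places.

[0, 2, 2, 4]

With the vertex order [0, 1, 2, 3], the degrees are [2, 2, 2, 2], giving D = diag(2, 2, 2, 2) and L = D - A. Since every row of L sums to 0, the all-ones vector is in the kernel and 0 is an eigenvalue. There is one zero in the spectrum, matching the 1 component.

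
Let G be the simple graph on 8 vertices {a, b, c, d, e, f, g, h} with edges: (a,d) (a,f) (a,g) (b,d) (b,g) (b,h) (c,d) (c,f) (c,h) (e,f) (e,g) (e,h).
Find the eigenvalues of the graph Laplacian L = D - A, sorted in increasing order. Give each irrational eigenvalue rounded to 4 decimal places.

[0, 2, 2, 2, 4, 4, 4, 6]

Reading degrees in the order [a, b, c, d, e, f, g, h] gives [3, 3, 3, 3, 3, 3, 3, 3]; set D = diag(3, 3, 3, 3, 3, 3, 3, 3) and form L = D - A. L is symmetric positive semidefinite, so every eigenvalue is real and nonnegative.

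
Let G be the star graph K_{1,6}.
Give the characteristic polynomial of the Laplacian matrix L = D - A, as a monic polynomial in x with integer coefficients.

The graph has 7 vertices and degree multiset [6, 1, 1, 1, 1, 1, 1]; D is the diagonal matrix of degrees and L = D - A. The eigenvalues of L are [0, 1, 1, 1, 1, 1, 7]; the characteristic polynomial is the product of (x - lambda_i), which multiplies out to x^7 - 12x^6 + 45x^5 - 80x^4 + 75x^3 - 36x^2 + 7x. Since p(0) = det(-L) = 0, x divides p(x). There is one zero in the spectrum, matching the 1 component.

x^7 - 12x^6 + 45x^5 - 80x^4 + 75x^3 - 36x^2 + 7x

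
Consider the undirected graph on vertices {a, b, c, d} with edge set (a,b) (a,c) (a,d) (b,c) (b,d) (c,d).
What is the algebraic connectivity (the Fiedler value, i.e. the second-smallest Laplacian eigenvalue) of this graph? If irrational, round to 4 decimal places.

With the vertex order [a, b, c, d], the degrees are [3, 3, 3, 3], giving D = diag(3, 3, 3, 3) and L = D - A. The smallest Laplacian eigenvalue is always 0. The next one, lambda_2 = 4, measures how hard the graph is to disconnect: larger values mean better connectivity. By the matrix-tree theorem the graph has (1/4) * product of the nonzero eigenvalues = 16 spanning trees.

4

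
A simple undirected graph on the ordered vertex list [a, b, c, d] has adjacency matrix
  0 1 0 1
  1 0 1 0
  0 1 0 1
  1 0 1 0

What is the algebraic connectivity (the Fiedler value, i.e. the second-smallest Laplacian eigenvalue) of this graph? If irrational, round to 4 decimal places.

With the vertex order [a, b, c, d], the degrees are [2, 2, 2, 2], giving D = diag(2, 2, 2, 2) and L = D - A. Computing the eigenvalues of L and sorting gives [0, 2, 2, 4]. The Fiedler value lambda_2 = 2 is strictly positive, so the graph is connected. The largest eigenvalue, 4, is at most the vertex count 4.

2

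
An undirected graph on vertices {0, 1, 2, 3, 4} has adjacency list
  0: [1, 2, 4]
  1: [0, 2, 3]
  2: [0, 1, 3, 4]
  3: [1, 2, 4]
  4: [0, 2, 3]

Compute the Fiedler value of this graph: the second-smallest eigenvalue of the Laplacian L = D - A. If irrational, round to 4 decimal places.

Each diagonal entry of L is the vertex degree and each off-diagonal entry is -1 where an edge is present, 0 otherwise; in the order [0, 1, 2, 3, 4] the diagonal is [3, 3, 4, 3, 3]. Computing the eigenvalues of L and sorting gives [0, 3, 3, 5, 5]. The Fiedler value lambda_2 = 3 is strictly positive, so the graph is connected. By the matrix-tree theorem the graph has (1/5) * product of the nonzero eigenvalues = 45 spanning trees.

3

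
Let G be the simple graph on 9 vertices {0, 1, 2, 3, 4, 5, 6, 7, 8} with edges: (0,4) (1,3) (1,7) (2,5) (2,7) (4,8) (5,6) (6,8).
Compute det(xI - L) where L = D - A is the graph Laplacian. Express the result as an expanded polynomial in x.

Reading degrees in the order [0, 1, 2, 3, 4, 5, 6, 7, 8] gives [1, 2, 2, 1, 2, 2, 2, 2, 2]; set D = diag(1, 2, 2, 1, 2, 2, 2, 2, 2) and form L = D - A. L has integer entries, so p(x) = det(xI - L) has integer coefficients. Expanding the determinant yields x^9 - 16x^8 + 105x^7 - 364x^6 + 715x^5 - 792x^4 + 462x^3 - 120x^2 + 9x. Since p(0) = det(-L) = 0, x divides p(x). The eigenvalues sum to 16, which equals trace(L) = 2|E|.

x^9 - 16x^8 + 105x^7 - 364x^6 + 715x^5 - 792x^4 + 462x^3 - 120x^2 + 9x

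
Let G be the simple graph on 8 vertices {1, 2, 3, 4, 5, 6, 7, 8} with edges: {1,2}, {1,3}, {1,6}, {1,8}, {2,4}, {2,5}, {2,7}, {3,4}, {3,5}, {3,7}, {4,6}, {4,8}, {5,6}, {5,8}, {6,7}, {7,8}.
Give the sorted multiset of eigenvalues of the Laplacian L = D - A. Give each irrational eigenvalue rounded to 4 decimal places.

Each diagonal entry of L is the vertex degree and each off-diagonal entry is -1 where an edge is present, 0 otherwise; in the order [1, 2, 3, 4, 5, 6, 7, 8] the diagonal is [4, 4, 4, 4, 4, 4, 4, 4]. The multiplicity of 0 as a Laplacian eigenvalue equals the number of connected components. The single zero eigenvalue shows the graph is connected. The largest eigenvalue, 8, is at most the vertex count 8. There is one zero in the spectrum, matching the 1 component.

[0, 4, 4, 4, 4, 4, 4, 8]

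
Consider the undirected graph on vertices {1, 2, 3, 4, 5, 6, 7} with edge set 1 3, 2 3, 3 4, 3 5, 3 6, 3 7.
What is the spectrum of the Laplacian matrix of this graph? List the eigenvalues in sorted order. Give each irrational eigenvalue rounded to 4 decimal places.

[0, 1, 1, 1, 1, 1, 7]

Reading degrees in the order [1, 2, 3, 4, 5, 6, 7] gives [1, 1, 6, 1, 1, 1, 1]; set D = diag(1, 1, 6, 1, 1, 1, 1) and form L = D - A. Diagonalising L (or applying a numerical eigensolver to the 7x7 matrix) gives the spectrum above. The largest eigenvalue, 7, is at most the vertex count 7. By the matrix-tree theorem the graph has (1/7) * product of the nonzero eigenvalues = 1 spanning tree.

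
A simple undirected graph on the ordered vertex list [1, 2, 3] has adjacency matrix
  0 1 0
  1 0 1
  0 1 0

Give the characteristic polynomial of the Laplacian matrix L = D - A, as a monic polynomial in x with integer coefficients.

Each diagonal entry of L is the vertex degree and each off-diagonal entry is -1 where an edge is present, 0 otherwise; in the order [1, 2, 3] the diagonal is [1, 2, 1]. The eigenvalues of L are [0, 1, 3]; the characteristic polynomial is the product of (x - lambda_i), which multiplies out to x^3 - 4x^2 + 3x. The coefficient of x^2 equals -trace(L) = -4, matching the sum of degrees. The eigenvalues sum to 4, which equals trace(L) = 2|E|.

x^3 - 4x^2 + 3x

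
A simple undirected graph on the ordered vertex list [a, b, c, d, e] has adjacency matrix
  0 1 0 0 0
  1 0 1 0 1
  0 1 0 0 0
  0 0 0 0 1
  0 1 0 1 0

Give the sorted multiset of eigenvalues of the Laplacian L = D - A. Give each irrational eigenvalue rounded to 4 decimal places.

[0, 0.5188, 1, 2.3111, 4.1701]

With the vertex order [a, b, c, d, e], the degrees are [1, 3, 1, 1, 2], giving D = diag(1, 3, 1, 1, 2) and L = D - A. The multiplicity of 0 as a Laplacian eigenvalue equals the number of connected components. The single zero eigenvalue shows the graph is connected. There is one zero in the spectrum, matching the 1 component. By the matrix-tree theorem the graph has (1/5) * product of the nonzero eigenvalues = 1 spanning tree.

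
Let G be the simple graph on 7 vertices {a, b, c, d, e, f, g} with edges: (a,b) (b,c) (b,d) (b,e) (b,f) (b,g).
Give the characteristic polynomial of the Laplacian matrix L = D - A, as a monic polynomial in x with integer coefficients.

Each diagonal entry of L is the vertex degree and each off-diagonal entry is -1 where an edge is present, 0 otherwise; in the order [a, b, c, d, e, f, g] the diagonal is [1, 6, 1, 1, 1, 1, 1]. The eigenvalues of L are [0, 1, 1, 1, 1, 1, 7]; the characteristic polynomial is the product of (x - lambda_i), which multiplies out to x^7 - 12x^6 + 45x^5 - 80x^4 + 75x^3 - 36x^2 + 7x. The coefficient of x^6 equals -trace(L) = -12, matching the sum of degrees. The largest eigenvalue, 7, is at most the vertex count 7.

x^7 - 12x^6 + 45x^5 - 80x^4 + 75x^3 - 36x^2 + 7x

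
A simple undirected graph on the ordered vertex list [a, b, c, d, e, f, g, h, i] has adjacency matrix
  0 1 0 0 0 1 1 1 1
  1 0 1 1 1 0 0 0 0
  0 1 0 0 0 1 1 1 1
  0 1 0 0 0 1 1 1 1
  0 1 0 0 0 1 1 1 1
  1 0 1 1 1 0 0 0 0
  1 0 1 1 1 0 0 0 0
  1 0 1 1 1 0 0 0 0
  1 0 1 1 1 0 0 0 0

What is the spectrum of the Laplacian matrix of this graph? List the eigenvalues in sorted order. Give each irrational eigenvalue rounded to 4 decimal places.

With the vertex order [a, b, c, d, e, f, g, h, i], the degrees are [5, 4, 5, 5, 5, 4, 4, 4, 4], giving D = diag(5, 4, 5, 5, 5, 4, 4, 4, 4) and L = D - A. L is symmetric positive semidefinite, so every eigenvalue is real and nonnegative. The single zero eigenvalue shows the graph is connected. The largest eigenvalue, 9, is at most the vertex count 9. The eigenvalues sum to 40, which equals trace(L) = 2|E|.

[0, 4, 4, 4, 4, 5, 5, 5, 9]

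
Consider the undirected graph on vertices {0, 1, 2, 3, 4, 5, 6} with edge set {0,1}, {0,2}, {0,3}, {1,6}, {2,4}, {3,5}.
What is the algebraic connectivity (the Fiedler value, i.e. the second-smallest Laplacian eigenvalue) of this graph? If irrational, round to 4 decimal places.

Each diagonal entry of L is the vertex degree and each off-diagonal entry is -1 where an edge is present, 0 otherwise; in the order [0, 1, 2, 3, 4, 5, 6] the diagonal is [3, 2, 2, 2, 1, 1, 1]. The sorted Laplacian eigenvalues are [0, 0.3820, 0.3820, 1.5858, 2.6180, 2.6180, 4.4142]; the algebraic connectivity is the second entry, 0.3820. There is one zero in the spectrum, matching the 1 component.

0.3820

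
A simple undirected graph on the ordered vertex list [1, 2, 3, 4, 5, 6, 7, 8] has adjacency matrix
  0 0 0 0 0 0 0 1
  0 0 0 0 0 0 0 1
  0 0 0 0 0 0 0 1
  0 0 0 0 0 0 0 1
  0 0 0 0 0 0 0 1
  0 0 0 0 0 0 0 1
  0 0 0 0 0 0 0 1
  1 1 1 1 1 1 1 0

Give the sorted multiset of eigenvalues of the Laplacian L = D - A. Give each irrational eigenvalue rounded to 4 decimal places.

[0, 1, 1, 1, 1, 1, 1, 8]

With the vertex order [1, 2, 3, 4, 5, 6, 7, 8], the degrees are [1, 1, 1, 1, 1, 1, 1, 7], giving D = diag(1, 1, 1, 1, 1, 1, 1, 7) and L = D - A. Diagonalising L (or applying a numerical eigensolver to the 8x8 matrix) gives the spectrum above. The single zero eigenvalue shows the graph is connected. The largest eigenvalue, 8, is at most the vertex count 8.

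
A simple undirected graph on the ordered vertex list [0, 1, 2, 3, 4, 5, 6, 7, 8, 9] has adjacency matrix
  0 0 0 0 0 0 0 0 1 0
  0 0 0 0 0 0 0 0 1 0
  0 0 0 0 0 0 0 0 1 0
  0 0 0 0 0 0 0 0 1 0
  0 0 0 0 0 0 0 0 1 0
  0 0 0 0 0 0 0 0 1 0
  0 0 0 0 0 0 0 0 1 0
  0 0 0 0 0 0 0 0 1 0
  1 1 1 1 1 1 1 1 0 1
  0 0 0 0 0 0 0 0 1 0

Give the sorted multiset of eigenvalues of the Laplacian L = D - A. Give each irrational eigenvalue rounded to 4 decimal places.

[0, 1, 1, 1, 1, 1, 1, 1, 1, 10]

With the vertex order [0, 1, 2, 3, 4, 5, 6, 7, 8, 9], the degrees are [1, 1, 1, 1, 1, 1, 1, 1, 9, 1], giving D = diag(1, 1, 1, 1, 1, 1, 1, 1, 9, 1) and L = D - A. Since every row of L sums to 0, the all-ones vector is in the kernel and 0 is an eigenvalue.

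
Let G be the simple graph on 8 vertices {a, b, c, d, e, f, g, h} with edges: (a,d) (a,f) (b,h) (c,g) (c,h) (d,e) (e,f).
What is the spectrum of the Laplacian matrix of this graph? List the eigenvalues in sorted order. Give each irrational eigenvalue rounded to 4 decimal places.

[0, 0, 0.5858, 2, 2, 2, 3.4142, 4]

Each diagonal entry of L is the vertex degree and each off-diagonal entry is -1 where an edge is present, 0 otherwise; in the order [a, b, c, d, e, f, g, h] the diagonal is [2, 1, 2, 2, 2, 2, 1, 2]. L is symmetric positive semidefinite, so every eigenvalue is real and nonnegative. The 2 zero eigenvalues correspond to the 2 connected components. The largest eigenvalue, 4, is at most the vertex count 8. There are 2 zeros in the spectrum, matching the 2 components.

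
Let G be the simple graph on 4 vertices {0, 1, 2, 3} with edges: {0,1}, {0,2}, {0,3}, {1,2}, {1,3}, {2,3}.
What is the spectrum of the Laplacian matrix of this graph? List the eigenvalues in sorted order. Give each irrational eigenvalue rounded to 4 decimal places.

[0, 4, 4, 4]

With the vertex order [0, 1, 2, 3], the degrees are [3, 3, 3, 3], giving D = diag(3, 3, 3, 3) and L = D - A. L is symmetric positive semidefinite, so every eigenvalue is real and nonnegative.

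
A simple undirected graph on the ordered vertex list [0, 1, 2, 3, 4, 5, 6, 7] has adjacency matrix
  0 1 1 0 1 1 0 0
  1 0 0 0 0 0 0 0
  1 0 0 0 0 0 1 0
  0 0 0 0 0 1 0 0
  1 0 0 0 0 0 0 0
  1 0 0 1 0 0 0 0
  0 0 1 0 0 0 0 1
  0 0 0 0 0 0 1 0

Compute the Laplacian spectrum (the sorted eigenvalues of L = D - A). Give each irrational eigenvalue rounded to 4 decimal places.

[0, 0.2538, 0.5472, 1, 1.4689, 2.4066, 3.1504, 5.1732]

Each diagonal entry of L is the vertex degree and each off-diagonal entry is -1 where an edge is present, 0 otherwise; in the order [0, 1, 2, 3, 4, 5, 6, 7] the diagonal is [4, 1, 2, 1, 1, 2, 2, 1]. L is symmetric positive semidefinite, so every eigenvalue is real and nonnegative. The single zero eigenvalue shows the graph is connected.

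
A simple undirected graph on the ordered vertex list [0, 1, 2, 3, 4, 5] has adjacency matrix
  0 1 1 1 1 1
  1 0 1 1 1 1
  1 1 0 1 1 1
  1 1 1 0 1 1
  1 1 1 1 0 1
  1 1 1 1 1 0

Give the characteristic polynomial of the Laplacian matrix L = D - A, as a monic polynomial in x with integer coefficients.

With the vertex order [0, 1, 2, 3, 4, 5], the degrees are [5, 5, 5, 5, 5, 5], giving D = diag(5, 5, 5, 5, 5, 5) and L = D - A. Computing det(xI - L) by cofactor expansion (or equivalently via sum-over-permutations) gives x^6 - 30x^5 + 360x^4 - 2160x^3 + 6480x^2 - 7776x. The constant term is 0 because L is singular (the all-ones vector lies in its kernel). There is one zero in the spectrum, matching the 1 component. By the matrix-tree theorem the graph has (1/6) * product of the nonzero eigenvalues = 1296 spanning trees.

x^6 - 30x^5 + 360x^4 - 2160x^3 + 6480x^2 - 7776x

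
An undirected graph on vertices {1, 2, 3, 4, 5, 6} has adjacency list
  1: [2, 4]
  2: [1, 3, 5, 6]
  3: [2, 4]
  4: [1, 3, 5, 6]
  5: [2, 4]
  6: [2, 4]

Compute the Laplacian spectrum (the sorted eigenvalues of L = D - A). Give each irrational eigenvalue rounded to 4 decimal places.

Each diagonal entry of L is the vertex degree and each off-diagonal entry is -1 where an edge is present, 0 otherwise; in the order [1, 2, 3, 4, 5, 6] the diagonal is [2, 4, 2, 4, 2, 2]. L is symmetric positive semidefinite, so every eigenvalue is real and nonnegative. The single zero eigenvalue shows the graph is connected. There is one zero in the spectrum, matching the 1 component.

[0, 2, 2, 2, 4, 6]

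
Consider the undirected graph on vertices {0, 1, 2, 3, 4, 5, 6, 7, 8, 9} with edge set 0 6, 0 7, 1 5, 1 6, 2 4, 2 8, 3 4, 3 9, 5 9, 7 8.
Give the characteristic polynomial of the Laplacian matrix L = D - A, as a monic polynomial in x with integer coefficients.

Reading degrees in the order [0, 1, 2, 3, 4, 5, 6, 7, 8, 9] gives [2, 2, 2, 2, 2, 2, 2, 2, 2, 2]; set D = diag(2, 2, 2, 2, 2, 2, 2, 2, 2, 2) and form L = D - A. L has integer entries, so p(x) = det(xI - L) has integer coefficients. Expanding the determinant yields x^10 - 20x^9 + 170x^8 - 800x^7 + 2275x^6 - 4004x^5 + 4290x^4 - 2640x^3 + 825x^2 - 100x. The coefficient of x^9 equals -trace(L) = -20, matching the sum of degrees. By the matrix-tree theorem the graph has (1/10) * product of the nonzero eigenvalues = 10 spanning trees.

x^10 - 20x^9 + 170x^8 - 800x^7 + 2275x^6 - 4004x^5 + 4290x^4 - 2640x^3 + 825x^2 - 100x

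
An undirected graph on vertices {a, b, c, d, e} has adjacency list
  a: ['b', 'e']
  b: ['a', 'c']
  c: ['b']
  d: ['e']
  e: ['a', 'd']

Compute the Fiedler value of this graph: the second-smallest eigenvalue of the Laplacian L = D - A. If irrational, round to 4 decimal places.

Reading degrees in the order [a, b, c, d, e] gives [2, 2, 1, 1, 2]; set D = diag(2, 2, 1, 1, 2) and form L = D - A. Computing the eigenvalues of L and sorting gives [0, 0.3820, 1.3820, 2.6180, 3.6180]. The Fiedler value lambda_2 = 0.3820 is strictly positive, so the graph is connected. By the matrix-tree theorem the graph has (1/5) * product of the nonzero eigenvalues = 1 spanning tree.

0.3820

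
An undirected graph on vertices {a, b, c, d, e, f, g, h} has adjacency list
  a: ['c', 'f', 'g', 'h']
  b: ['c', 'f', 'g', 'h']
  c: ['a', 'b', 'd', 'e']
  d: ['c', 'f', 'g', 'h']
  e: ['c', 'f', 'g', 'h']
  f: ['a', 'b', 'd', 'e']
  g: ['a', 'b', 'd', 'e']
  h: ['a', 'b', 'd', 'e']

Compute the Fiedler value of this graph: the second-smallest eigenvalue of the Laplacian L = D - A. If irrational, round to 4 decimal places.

4

Each diagonal entry of L is the vertex degree and each off-diagonal entry is -1 where an edge is present, 0 otherwise; in the order [a, b, c, d, e, f, g, h] the diagonal is [4, 4, 4, 4, 4, 4, 4, 4]. Computing the eigenvalues of L and sorting gives [0, 4, 4, 4, 4, 4, 4, 8]. The Fiedler value lambda_2 = 4 is strictly positive, so the graph is connected. There is one zero in the spectrum, matching the 1 component.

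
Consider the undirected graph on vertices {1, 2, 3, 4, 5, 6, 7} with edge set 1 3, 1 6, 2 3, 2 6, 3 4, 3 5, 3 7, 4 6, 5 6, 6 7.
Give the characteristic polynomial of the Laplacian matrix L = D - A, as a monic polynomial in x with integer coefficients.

Each diagonal entry of L is the vertex degree and each off-diagonal entry is -1 where an edge is present, 0 otherwise; in the order [1, 2, 3, 4, 5, 6, 7] the diagonal is [2, 2, 5, 2, 2, 5, 2]. L has integer entries, so p(x) = det(xI - L) has integer coefficients. Expanding the determinant yields x^7 - 20x^6 + 155x^5 - 600x^4 + 1240x^3 - 1312x^2 + 560x. The constant term is 0 because L is singular (the all-ones vector lies in its kernel). The largest eigenvalue, 7, is at most the vertex count 7.

x^7 - 20x^6 + 155x^5 - 600x^4 + 1240x^3 - 1312x^2 + 560x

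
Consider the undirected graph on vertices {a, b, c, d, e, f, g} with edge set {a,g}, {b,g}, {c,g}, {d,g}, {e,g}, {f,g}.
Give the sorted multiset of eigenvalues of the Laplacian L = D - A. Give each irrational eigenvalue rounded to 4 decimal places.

[0, 1, 1, 1, 1, 1, 7]

Reading degrees in the order [a, b, c, d, e, f, g] gives [1, 1, 1, 1, 1, 1, 6]; set D = diag(1, 1, 1, 1, 1, 1, 6) and form L = D - A. L is symmetric positive semidefinite, so every eigenvalue is real and nonnegative. The single zero eigenvalue shows the graph is connected. By the matrix-tree theorem the graph has (1/7) * product of the nonzero eigenvalues = 1 spanning tree.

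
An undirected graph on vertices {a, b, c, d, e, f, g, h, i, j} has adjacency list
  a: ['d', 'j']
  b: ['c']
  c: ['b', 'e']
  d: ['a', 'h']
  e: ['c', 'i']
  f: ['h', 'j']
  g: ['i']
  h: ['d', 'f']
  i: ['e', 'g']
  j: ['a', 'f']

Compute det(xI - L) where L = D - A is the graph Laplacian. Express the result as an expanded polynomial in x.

Reading degrees in the order [a, b, c, d, e, f, g, h, i, j] gives [2, 1, 2, 2, 2, 2, 1, 2, 2, 2]; set D = diag(2, 1, 2, 2, 2, 2, 1, 2, 2, 2) and form L = D - A. Computing det(xI - L) by cofactor expansion (or equivalently via sum-over-permutations) gives x^10 - 18x^9 + 136x^8 - 560x^7 + 1365x^6 - 2000x^5 + 1700x^4 - 750x^3 + 125x^2. The constant term is 0 because L is singular (the all-ones vector lies in its kernel). The largest eigenvalue, 3.6180, is at most the vertex count 10.

x^10 - 18x^9 + 136x^8 - 560x^7 + 1365x^6 - 2000x^5 + 1700x^4 - 750x^3 + 125x^2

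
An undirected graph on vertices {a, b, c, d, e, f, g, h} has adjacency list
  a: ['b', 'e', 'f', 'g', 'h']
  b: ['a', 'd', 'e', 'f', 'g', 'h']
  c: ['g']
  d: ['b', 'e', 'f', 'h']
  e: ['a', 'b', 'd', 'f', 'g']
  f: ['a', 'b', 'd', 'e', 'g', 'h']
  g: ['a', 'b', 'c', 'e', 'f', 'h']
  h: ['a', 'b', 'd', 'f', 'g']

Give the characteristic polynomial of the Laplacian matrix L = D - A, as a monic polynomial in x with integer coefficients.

Reading degrees in the order [a, b, c, d, e, f, g, h] gives [5, 6, 1, 4, 5, 6, 6, 5]; set D = diag(5, 6, 1, 4, 5, 6, 6, 5) and form L = D - A. Computing det(xI - L) by cofactor expansion (or equivalently via sum-over-permutations) gives x^8 - 38x^7 + 603x^6 - 5144x^5 + 25203x^4 - 69602x^3 + 96593x^2 - 47040x. The coefficient of x^7 equals -trace(L) = -38, matching the sum of degrees. There is one zero in the spectrum, matching the 1 component.

x^8 - 38x^7 + 603x^6 - 5144x^5 + 25203x^4 - 69602x^3 + 96593x^2 - 47040x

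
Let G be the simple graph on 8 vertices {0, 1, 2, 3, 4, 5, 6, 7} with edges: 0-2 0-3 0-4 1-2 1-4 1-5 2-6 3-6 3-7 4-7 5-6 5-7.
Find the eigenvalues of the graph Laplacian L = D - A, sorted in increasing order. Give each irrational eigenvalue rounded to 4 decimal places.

With the vertex order [0, 1, 2, 3, 4, 5, 6, 7], the degrees are [3, 3, 3, 3, 3, 3, 3, 3], giving D = diag(3, 3, 3, 3, 3, 3, 3, 3) and L = D - A. L is symmetric positive semidefinite, so every eigenvalue is real and nonnegative. The single zero eigenvalue shows the graph is connected. The largest eigenvalue, 6, is at most the vertex count 8.

[0, 2, 2, 2, 4, 4, 4, 6]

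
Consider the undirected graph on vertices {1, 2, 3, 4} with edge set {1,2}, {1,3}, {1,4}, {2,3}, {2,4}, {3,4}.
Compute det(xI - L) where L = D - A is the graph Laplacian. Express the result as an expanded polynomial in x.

x^4 - 12x^3 + 48x^2 - 64x

Reading degrees in the order [1, 2, 3, 4] gives [3, 3, 3, 3]; set D = diag(3, 3, 3, 3) and form L = D - A. Computing det(xI - L) by cofactor expansion (or equivalently via sum-over-permutations) gives x^4 - 12x^3 + 48x^2 - 64x. The constant term is 0 because L is singular (the all-ones vector lies in its kernel).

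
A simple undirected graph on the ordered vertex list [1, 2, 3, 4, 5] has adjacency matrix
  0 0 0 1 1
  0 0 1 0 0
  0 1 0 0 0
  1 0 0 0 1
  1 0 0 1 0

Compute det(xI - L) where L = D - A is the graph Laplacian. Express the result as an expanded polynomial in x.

x^5 - 8x^4 + 21x^3 - 18x^2

Reading degrees in the order [1, 2, 3, 4, 5] gives [2, 1, 1, 2, 2]; set D = diag(2, 1, 1, 2, 2) and form L = D - A. The eigenvalues of L are [0, 0, 2, 3, 3]; the characteristic polynomial is the product of (x - lambda_i), which multiplies out to x^5 - 8x^4 + 21x^3 - 18x^2. Since p(0) = det(-L) = 0, x divides p(x).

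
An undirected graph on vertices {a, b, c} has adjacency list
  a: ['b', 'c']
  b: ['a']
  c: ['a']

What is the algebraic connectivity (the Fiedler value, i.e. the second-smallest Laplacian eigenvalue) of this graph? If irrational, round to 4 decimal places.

With the vertex order [a, b, c], the degrees are [2, 1, 1], giving D = diag(2, 1, 1) and L = D - A. Computing the eigenvalues of L and sorting gives [0, 1, 3]. The Fiedler value lambda_2 = 1 is strictly positive, so the graph is connected.

1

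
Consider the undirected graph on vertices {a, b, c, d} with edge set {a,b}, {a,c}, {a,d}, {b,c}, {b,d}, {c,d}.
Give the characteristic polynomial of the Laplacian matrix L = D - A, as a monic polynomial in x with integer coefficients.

With the vertex order [a, b, c, d], the degrees are [3, 3, 3, 3], giving D = diag(3, 3, 3, 3) and L = D - A. L has integer entries, so p(x) = det(xI - L) has integer coefficients. Expanding the determinant yields x^4 - 12x^3 + 48x^2 - 64x. Since p(0) = det(-L) = 0, x divides p(x). By the matrix-tree theorem the graph has (1/4) * product of the nonzero eigenvalues = 16 spanning trees. There is one zero in the spectrum, matching the 1 component.

x^4 - 12x^3 + 48x^2 - 64x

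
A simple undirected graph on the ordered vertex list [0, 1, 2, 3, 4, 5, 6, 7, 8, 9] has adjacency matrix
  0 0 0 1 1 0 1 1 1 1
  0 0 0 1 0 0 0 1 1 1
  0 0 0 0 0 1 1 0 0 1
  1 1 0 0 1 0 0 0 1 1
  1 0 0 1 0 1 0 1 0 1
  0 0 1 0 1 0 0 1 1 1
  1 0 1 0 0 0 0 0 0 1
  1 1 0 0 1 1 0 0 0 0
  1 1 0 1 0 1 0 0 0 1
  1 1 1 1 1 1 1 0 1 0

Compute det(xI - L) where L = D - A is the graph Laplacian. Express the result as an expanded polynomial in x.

With the vertex order [0, 1, 2, 3, 4, 5, 6, 7, 8, 9], the degrees are [6, 4, 3, 5, 5, 5, 3, 4, 5, 8], giving D = diag(6, 4, 3, 5, 5, 5, 3, 4, 5, 8) and L = D - A. L has integer entries, so p(x) = det(xI - L) has integer coefficients. Expanding the determinant yields x^10 - 48x^9 + 1003x^8 - 11966x^7 + 89742x^6 - 438300x^5 + 1392204x^4 - 2768580x^3 + 3120589x^2 - 1513960x. The constant term is 0 because L is singular (the all-ones vector lies in its kernel). The largest eigenvalue, 9.1508, is at most the vertex count 10.

x^10 - 48x^9 + 1003x^8 - 11966x^7 + 89742x^6 - 438300x^5 + 1392204x^4 - 2768580x^3 + 3120589x^2 - 1513960x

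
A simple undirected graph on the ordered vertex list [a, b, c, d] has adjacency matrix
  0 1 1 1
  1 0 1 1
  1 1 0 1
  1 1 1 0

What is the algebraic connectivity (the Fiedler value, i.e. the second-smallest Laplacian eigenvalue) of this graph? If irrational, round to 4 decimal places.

Reading degrees in the order [a, b, c, d] gives [3, 3, 3, 3]; set D = diag(3, 3, 3, 3) and form L = D - A. The sorted Laplacian eigenvalues are [0, 4, 4, 4]; the algebraic connectivity is the second entry, 4. The largest eigenvalue, 4, is at most the vertex count 4.

4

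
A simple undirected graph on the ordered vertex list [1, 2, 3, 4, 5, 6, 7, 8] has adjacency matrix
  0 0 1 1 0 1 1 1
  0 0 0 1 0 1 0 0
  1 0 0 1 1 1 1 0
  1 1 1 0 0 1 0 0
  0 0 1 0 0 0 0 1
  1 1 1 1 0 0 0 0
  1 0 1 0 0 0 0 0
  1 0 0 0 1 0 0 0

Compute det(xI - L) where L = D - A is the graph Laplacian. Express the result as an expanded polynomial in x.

x^8 - 26x^7 + 276x^6 - 1540x^5 + 4842x^4 - 8512x^3 + 7679x^2 - 2720x

Reading degrees in the order [1, 2, 3, 4, 5, 6, 7, 8] gives [5, 2, 5, 4, 2, 4, 2, 2]; set D = diag(5, 2, 5, 4, 2, 4, 2, 2) and form L = D - A. L has integer entries, so p(x) = det(xI - L) has integer coefficients. Expanding the determinant yields x^8 - 26x^7 + 276x^6 - 1540x^5 + 4842x^4 - 8512x^3 + 7679x^2 - 2720x. The constant term is 0 because L is singular (the all-ones vector lies in its kernel). The eigenvalues sum to 26, which equals trace(L) = 2|E|.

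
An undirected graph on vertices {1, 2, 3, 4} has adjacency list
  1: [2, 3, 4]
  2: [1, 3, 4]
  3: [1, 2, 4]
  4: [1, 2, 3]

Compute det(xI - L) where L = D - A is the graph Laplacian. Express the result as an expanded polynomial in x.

Reading degrees in the order [1, 2, 3, 4] gives [3, 3, 3, 3]; set D = diag(3, 3, 3, 3) and form L = D - A. L has integer entries, so p(x) = det(xI - L) has integer coefficients. Expanding the determinant yields x^4 - 12x^3 + 48x^2 - 64x. The coefficient of x^3 equals -trace(L) = -12, matching the sum of degrees.

x^4 - 12x^3 + 48x^2 - 64x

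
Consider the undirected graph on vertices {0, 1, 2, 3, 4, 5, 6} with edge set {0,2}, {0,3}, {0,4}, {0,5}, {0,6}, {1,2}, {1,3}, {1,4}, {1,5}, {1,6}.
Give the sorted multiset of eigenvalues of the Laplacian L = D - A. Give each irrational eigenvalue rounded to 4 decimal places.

Each diagonal entry of L is the vertex degree and each off-diagonal entry is -1 where an edge is present, 0 otherwise; in the order [0, 1, 2, 3, 4, 5, 6] the diagonal is [5, 5, 2, 2, 2, 2, 2]. L is symmetric positive semidefinite, so every eigenvalue is real and nonnegative. The single zero eigenvalue shows the graph is connected. There is one zero in the spectrum, matching the 1 component.

[0, 2, 2, 2, 2, 5, 7]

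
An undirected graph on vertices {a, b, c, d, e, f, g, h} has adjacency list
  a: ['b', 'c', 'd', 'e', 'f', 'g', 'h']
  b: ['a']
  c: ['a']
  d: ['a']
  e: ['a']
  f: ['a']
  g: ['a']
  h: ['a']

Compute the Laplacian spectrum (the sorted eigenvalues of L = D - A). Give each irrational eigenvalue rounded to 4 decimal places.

[0, 1, 1, 1, 1, 1, 1, 8]

With the vertex order [a, b, c, d, e, f, g, h], the degrees are [7, 1, 1, 1, 1, 1, 1, 1], giving D = diag(7, 1, 1, 1, 1, 1, 1, 1) and L = D - A. L is symmetric positive semidefinite, so every eigenvalue is real and nonnegative. There is one zero in the spectrum, matching the 1 component.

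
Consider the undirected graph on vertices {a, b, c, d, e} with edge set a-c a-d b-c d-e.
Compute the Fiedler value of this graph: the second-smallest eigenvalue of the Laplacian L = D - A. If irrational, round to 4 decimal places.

Reading degrees in the order [a, b, c, d, e] gives [2, 1, 2, 2, 1]; set D = diag(2, 1, 2, 2, 1) and form L = D - A. The smallest Laplacian eigenvalue is always 0. The next one, lambda_2 = 0.3820, measures how hard the graph is to disconnect: larger values mean better connectivity. By the matrix-tree theorem the graph has (1/5) * product of the nonzero eigenvalues = 1 spanning tree.

0.3820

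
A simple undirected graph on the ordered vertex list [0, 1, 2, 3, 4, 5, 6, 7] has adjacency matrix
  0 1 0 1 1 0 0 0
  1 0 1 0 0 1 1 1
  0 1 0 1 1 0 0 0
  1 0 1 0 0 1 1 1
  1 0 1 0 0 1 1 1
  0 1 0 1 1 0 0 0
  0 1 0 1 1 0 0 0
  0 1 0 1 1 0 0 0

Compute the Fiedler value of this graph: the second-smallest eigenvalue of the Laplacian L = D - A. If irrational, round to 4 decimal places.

3

Reading degrees in the order [0, 1, 2, 3, 4, 5, 6, 7] gives [3, 5, 3, 5, 5, 3, 3, 3]; set D = diag(3, 5, 3, 5, 5, 3, 3, 3) and form L = D - A. The smallest Laplacian eigenvalue is always 0. The next one, lambda_2 = 3, measures how hard the graph is to disconnect: larger values mean better connectivity.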